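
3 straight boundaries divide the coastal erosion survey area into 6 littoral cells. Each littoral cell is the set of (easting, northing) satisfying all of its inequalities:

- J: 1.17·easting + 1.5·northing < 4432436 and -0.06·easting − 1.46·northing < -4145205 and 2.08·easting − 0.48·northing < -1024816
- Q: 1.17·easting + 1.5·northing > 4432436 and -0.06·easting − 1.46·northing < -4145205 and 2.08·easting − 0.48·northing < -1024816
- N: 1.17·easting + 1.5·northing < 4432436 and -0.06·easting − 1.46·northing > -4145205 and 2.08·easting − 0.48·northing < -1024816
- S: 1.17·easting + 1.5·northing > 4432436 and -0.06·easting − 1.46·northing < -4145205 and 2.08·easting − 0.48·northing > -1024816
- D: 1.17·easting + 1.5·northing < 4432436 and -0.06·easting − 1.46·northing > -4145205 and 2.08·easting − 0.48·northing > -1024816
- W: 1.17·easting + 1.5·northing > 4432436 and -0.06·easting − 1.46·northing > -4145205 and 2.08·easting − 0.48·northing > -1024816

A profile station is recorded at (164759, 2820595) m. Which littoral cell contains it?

D

1.17·164759 + 1.5·2820595 = 4423660.530, which is < 4432436
-0.06·164759 − 1.46·2820595 = -4127954.240, which is > -4145205
2.08·164759 − 0.48·2820595 = -1011186.880, which is > -1024816
This sign pattern matches D.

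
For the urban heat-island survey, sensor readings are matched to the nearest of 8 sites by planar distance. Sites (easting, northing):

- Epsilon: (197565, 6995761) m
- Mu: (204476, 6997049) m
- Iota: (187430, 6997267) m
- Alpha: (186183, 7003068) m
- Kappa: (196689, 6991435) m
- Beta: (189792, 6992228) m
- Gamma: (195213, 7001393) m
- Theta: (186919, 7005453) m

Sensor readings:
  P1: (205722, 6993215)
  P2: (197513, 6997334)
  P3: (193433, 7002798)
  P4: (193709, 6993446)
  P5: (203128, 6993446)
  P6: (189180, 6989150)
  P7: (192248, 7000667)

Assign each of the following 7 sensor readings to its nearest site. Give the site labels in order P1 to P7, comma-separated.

Mu, Epsilon, Gamma, Kappa, Mu, Beta, Gamma

P1 → Mu (d²=16252072.00)
P2 → Epsilon (d²=2477033.00)
P3 → Gamma (d²=5142425.00)
P4 → Kappa (d²=12924521.00)
P5 → Mu (d²=14798713.00)
P6 → Beta (d²=9848628.00)
P7 → Gamma (d²=9318301.00)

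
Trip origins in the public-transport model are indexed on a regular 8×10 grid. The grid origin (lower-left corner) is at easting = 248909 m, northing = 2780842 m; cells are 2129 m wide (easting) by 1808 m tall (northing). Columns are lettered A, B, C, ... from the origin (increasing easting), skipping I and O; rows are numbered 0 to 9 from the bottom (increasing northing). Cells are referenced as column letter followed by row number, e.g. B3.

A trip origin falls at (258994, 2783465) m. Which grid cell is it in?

E1

Column index: ⌊(258994 − 248909) / 2129⌋ = ⌊4.737⌋ = 4 → column E
Row offset from origin: ⌊(2783465 − 2780842) / 1808⌋ = ⌊1.451⌋ = 1 → row 1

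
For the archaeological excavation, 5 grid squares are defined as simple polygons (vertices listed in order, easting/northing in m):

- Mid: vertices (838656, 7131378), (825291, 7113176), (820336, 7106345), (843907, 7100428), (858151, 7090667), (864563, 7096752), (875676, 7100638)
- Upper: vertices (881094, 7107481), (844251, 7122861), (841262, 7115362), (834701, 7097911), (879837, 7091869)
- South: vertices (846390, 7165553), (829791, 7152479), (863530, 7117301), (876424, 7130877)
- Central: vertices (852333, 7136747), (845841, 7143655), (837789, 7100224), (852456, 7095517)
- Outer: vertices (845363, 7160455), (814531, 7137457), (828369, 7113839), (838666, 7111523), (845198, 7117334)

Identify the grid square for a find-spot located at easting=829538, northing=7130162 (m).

Cast a ray rightward from (829538, 7130162). For each polygon, the edges (by vertex number in listed order) whose endpoints lie on opposite sides of northing = 7130162, where each meets that height, and whether that is right or left of the point:
Mid: 1–2 at easting≈837763.1 (right), 7–1 at easting≈840120.4 (right) → 2 crossings.
Upper: no edge straddles that height → 0 crossings.
South: 2–3 at easting≈851195.1 (right), 3–4 at easting≈875744.9 (right) → 2 crossings.
Central: 2–3 at easting≈843339.4 (right), 4–1 at easting≈852352.6 (right) → 2 crossings.
Outer: 2–3 at easting≈818805.2 (left), 5–1 at easting≈845247.1 (right) → 1 crossing.
Only Outer has an odd count, so the point is inside Outer.

Outer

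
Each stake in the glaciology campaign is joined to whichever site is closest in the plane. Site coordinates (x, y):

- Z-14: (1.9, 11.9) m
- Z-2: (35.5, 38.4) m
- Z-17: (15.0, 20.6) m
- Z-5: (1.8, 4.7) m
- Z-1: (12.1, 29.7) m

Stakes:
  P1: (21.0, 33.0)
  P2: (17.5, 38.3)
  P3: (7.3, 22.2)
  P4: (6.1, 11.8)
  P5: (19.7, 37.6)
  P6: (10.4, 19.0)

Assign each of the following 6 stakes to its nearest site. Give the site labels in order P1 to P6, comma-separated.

Z-1, Z-1, Z-17, Z-14, Z-1, Z-17

P1 → Z-1 (d²=90.10)
P2 → Z-1 (d²=103.12)
P3 → Z-17 (d²=61.85)
P4 → Z-14 (d²=17.65)
P5 → Z-1 (d²=120.17)
P6 → Z-17 (d²=23.72)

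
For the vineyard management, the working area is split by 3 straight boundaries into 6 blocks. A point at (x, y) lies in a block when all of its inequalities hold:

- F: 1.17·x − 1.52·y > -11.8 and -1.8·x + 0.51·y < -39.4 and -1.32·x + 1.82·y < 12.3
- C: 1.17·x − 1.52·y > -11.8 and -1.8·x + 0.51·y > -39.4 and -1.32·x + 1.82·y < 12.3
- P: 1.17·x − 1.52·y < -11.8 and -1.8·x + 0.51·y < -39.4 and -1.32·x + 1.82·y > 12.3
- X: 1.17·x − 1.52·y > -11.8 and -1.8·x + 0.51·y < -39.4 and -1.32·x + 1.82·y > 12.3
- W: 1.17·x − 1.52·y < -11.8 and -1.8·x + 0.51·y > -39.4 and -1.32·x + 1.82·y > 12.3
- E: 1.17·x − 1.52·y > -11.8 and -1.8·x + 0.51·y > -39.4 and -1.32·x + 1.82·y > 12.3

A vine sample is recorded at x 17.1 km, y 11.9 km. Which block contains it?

C

1.17·17.1 − 1.52·11.9 = 1.919, which is > -11.8
-1.8·17.1 + 0.51·11.9 = -24.711, which is > -39.4
-1.32·17.1 + 1.82·11.9 = -0.914, which is < 12.3
This sign pattern matches C.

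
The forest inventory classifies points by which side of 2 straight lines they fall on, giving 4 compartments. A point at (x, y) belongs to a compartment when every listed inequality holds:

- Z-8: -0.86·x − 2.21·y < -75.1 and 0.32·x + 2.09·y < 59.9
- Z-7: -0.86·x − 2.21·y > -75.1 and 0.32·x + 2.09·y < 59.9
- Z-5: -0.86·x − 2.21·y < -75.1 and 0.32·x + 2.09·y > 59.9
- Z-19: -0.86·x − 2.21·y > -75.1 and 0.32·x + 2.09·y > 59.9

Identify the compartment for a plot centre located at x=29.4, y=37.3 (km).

-0.86·29.4 − 2.21·37.3 = -107.717, which is < -75.1
0.32·29.4 + 2.09·37.3 = 87.365, which is > 59.9
This sign pattern matches Z-5.

Z-5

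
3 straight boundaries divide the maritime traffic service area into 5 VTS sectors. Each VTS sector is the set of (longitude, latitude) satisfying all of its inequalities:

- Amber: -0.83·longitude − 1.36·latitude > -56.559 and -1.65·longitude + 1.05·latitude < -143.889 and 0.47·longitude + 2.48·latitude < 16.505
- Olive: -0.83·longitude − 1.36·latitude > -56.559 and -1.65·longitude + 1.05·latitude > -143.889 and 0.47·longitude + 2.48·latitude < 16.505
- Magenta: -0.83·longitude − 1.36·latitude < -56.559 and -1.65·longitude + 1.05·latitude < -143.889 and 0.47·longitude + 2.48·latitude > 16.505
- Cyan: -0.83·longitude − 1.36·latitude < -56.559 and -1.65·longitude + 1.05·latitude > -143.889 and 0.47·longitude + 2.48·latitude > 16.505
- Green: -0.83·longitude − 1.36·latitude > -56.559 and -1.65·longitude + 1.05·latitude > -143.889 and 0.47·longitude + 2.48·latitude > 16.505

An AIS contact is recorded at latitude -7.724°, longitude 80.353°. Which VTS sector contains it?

-0.83·80.353 − 1.36·-7.724 = -56.188, which is > -56.559
-1.65·80.353 + 1.05·-7.724 = -140.693, which is > -143.889
0.47·80.353 + 2.48·-7.724 = 18.610, which is > 16.505
This sign pattern matches Green.

Green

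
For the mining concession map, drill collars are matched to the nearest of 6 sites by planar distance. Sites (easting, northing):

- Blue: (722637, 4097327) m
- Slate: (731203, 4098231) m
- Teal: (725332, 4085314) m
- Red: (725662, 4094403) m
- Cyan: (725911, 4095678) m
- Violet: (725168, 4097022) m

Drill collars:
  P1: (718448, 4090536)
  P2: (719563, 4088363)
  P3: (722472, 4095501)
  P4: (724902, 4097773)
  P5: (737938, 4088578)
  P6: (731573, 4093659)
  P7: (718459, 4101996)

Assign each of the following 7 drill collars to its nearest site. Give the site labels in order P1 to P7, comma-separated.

Blue, Teal, Blue, Violet, Slate, Slate, Blue

P1 → Blue (d²=63665402.00)
P2 → Teal (d²=42577762.00)
P3 → Blue (d²=3361501.00)
P4 → Violet (d²=634757.00)
P5 → Slate (d²=138540634.00)
P6 → Slate (d²=21040084.00)
P7 → Blue (d²=39255245.00)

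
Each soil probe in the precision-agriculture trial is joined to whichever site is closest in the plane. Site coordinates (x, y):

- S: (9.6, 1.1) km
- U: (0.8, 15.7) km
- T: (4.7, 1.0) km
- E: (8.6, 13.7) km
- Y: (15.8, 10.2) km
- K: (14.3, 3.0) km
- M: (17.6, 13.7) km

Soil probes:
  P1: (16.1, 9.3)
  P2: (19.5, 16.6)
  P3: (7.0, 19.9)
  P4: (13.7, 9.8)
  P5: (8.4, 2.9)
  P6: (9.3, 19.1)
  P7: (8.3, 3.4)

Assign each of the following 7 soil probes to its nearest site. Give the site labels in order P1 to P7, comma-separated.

Y, M, E, Y, S, E, S

P1 → Y (d²=0.90)
P2 → M (d²=12.02)
P3 → E (d²=41.00)
P4 → Y (d²=4.57)
P5 → S (d²=4.68)
P6 → E (d²=29.65)
P7 → S (d²=6.98)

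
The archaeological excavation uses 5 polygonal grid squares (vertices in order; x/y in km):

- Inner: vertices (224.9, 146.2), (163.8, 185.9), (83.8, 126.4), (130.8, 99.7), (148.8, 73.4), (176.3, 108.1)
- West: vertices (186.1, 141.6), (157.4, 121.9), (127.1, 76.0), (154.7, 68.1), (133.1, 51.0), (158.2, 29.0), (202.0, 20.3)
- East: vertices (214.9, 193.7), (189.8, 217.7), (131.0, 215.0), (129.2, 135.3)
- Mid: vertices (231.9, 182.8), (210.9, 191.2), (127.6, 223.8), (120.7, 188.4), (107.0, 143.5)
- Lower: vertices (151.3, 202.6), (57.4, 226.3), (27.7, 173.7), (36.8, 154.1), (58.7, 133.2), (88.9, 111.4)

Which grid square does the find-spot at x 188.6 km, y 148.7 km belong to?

Inner

Cast a ray rightward from (188.6, 148.7). For each polygon, the edges (by vertex number in listed order) whose endpoints lie on opposite sides of y = 148.7, where each meets that height, and whether that is right or left of the point:
Inner: 1–2 at x≈221.05 (right), 2–3 at x≈113.78 (left) → 1 crossing.
West: no edge straddles that height → 0 crossings.
East: 3–4 at x≈129.50 (left), 4–1 at x≈148.86 (left) → 0 crossings.
Mid: 4–5 at x≈108.59 (left), 5–1 at x≈123.53 (left) → 0 crossings.
Lower: 4–5 at x≈42.46 (left), 6–1 at x≈114.42 (left) → 0 crossings.
Only Inner has an odd count, so the point is inside Inner.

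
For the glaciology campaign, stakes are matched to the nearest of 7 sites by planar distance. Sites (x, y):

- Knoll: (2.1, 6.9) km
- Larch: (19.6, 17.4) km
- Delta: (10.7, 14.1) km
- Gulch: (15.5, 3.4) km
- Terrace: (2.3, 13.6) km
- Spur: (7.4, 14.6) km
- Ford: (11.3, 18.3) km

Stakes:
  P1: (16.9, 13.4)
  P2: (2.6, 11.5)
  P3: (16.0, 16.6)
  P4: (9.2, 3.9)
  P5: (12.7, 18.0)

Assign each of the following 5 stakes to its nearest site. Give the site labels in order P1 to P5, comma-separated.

Larch, Terrace, Larch, Gulch, Ford

P1 → Larch (d²=23.29)
P2 → Terrace (d²=4.50)
P3 → Larch (d²=13.60)
P4 → Gulch (d²=39.94)
P5 → Ford (d²=2.05)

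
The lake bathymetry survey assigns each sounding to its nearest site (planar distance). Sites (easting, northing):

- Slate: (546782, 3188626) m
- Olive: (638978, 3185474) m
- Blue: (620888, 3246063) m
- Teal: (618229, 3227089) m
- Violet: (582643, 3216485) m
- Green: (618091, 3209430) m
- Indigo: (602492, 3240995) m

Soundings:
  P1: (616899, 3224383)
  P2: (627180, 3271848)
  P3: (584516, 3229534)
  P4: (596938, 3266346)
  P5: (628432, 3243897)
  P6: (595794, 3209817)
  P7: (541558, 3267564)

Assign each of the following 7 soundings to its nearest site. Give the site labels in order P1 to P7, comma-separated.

P1 → Teal (d²=9091336.00)
P2 → Blue (d²=704455489.00)
P3 → Violet (d²=173784530.00)
P4 → Indigo (d²=673520117.00)
P5 → Blue (d²=61603492.00)
P6 → Violet (d²=217411025.00)
P7 → Violet (d²=4297041466.00)

Teal, Blue, Violet, Indigo, Blue, Violet, Violet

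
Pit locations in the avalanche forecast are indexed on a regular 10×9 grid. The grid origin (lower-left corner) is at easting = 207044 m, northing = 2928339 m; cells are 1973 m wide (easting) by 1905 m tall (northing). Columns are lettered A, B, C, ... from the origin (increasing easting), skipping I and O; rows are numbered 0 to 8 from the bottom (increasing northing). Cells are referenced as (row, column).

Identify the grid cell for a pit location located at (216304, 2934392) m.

(3, E)

Column index: ⌊(216304 − 207044) / 1973⌋ = ⌊4.693⌋ = 4 → column E
Row offset from origin: ⌊(2934392 − 2928339) / 1905⌋ = ⌊3.177⌋ = 3 → row 3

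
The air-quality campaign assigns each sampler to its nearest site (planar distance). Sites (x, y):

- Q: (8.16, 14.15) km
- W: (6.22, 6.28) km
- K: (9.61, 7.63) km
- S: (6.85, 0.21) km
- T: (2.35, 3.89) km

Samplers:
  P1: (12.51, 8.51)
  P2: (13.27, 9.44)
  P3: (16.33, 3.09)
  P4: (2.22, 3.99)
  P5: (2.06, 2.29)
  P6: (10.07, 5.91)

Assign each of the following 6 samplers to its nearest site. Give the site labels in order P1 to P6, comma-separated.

P1 → K (d²=9.18)
P2 → K (d²=16.67)
P3 → K (d²=65.77)
P4 → T (d²=0.03)
P5 → T (d²=2.64)
P6 → K (d²=3.17)

K, K, K, T, T, K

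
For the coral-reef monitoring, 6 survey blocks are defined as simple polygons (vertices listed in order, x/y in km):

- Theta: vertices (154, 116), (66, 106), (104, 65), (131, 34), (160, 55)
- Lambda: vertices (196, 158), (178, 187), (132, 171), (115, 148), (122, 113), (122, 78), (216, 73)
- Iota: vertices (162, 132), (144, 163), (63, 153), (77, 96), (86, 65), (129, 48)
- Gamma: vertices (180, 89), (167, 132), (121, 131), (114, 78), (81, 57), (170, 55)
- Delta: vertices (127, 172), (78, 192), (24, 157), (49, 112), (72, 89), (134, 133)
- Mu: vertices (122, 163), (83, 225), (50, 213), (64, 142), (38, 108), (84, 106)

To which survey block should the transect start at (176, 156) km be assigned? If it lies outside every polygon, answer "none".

Lambda

Cast a ray rightward from (176, 156). For each polygon, the edges (by vertex number in listed order) whose endpoints lie on opposite sides of y = 156, where each meets that height, and whether that is right or left of the point:
Theta: no edge straddles that height → 0 crossings.
Lambda: 3–4 at x≈120.9 (left), 7–1 at x≈196.5 (right) → 1 crossing.
Iota: 1–2 at x≈148.1 (left), 2–3 at x≈87.3 (left) → 0 crossings.
Gamma: no edge straddles that height → 0 crossings.
Delta: 3–4 at x≈24.6 (left), 6–1 at x≈129.9 (left) → 0 crossings.
Mu: 3–4 at x≈61.2 (left), 6–1 at x≈117.3 (left) → 0 crossings.
Only Lambda has an odd count, so the point is inside Lambda.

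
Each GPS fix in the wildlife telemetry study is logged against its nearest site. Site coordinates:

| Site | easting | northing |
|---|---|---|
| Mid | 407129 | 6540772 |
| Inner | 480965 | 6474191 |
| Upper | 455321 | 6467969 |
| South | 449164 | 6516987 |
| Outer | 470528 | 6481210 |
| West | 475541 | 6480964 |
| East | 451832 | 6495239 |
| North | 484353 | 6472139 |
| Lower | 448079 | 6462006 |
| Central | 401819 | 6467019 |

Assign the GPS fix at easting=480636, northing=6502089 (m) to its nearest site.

Squared distances to each site:
Mid: 6899653538.000; Inner: 778406645.000; Upper: 1805023625.000; South: 1212437188.000; Outer: 538104305.000; West: 472224650.000; East: 876592916.000; North: 910818589.000; Lower: 2666605138.000; Central: 7442024389.000.
Minimum at West.

West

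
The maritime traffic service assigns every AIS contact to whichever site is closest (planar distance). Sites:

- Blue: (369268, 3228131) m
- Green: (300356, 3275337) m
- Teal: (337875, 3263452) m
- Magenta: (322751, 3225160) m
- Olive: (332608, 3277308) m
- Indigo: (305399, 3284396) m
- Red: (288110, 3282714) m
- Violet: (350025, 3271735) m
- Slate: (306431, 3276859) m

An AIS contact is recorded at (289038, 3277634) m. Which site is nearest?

Squared distances to each site:
Blue: 8887399909.000; Green: 133373333.000; Teal: 2586181693.000; Magenta: 3890087045.000; Olive: 1898451176.000; Indigo: 313406965.000; Red: 26667584.000; Violet: 3754212370.000; Slate: 303117074.000.
Minimum at Red.

Red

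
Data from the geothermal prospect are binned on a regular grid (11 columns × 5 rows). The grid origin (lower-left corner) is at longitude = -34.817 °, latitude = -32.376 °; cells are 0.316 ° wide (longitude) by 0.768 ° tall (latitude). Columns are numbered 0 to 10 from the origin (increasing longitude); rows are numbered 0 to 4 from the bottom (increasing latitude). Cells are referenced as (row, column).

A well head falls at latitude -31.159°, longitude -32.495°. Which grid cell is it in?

(1, 7)

Column index: ⌊(-32.495 − -34.817) / 0.316⌋ = ⌊7.348⌋ = 7
Row offset from origin: ⌊(-31.159 − -32.376) / 0.768⌋ = ⌊1.585⌋ = 1 → row 1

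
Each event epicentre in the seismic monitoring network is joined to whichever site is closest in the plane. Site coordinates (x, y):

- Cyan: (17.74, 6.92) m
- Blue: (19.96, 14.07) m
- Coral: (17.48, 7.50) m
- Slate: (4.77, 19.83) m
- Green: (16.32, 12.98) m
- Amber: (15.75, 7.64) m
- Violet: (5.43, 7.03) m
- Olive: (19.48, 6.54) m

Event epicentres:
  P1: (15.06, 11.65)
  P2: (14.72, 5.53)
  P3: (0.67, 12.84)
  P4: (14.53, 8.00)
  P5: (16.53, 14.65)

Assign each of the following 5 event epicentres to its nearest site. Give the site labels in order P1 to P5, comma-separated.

Green, Amber, Violet, Amber, Green

P1 → Green (d²=3.36)
P2 → Amber (d²=5.51)
P3 → Violet (d²=56.41)
P4 → Amber (d²=1.62)
P5 → Green (d²=2.83)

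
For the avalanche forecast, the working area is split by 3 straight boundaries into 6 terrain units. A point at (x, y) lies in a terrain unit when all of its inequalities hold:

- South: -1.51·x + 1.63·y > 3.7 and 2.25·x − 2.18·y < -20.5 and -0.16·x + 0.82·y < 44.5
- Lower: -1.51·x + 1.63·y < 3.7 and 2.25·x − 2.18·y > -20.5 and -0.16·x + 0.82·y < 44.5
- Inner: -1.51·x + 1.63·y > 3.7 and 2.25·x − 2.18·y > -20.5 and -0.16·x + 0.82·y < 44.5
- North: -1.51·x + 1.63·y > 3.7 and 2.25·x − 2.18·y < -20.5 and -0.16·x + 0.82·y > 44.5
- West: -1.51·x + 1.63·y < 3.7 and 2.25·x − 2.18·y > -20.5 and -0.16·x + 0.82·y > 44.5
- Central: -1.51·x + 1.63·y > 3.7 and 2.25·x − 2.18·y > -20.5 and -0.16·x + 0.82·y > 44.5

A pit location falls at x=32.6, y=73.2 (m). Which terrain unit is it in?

-1.51·32.6 + 1.63·73.2 = 70.090, which is > 3.7
2.25·32.6 − 2.18·73.2 = -86.226, which is < -20.5
-0.16·32.6 + 0.82·73.2 = 54.808, which is > 44.5
This sign pattern matches North.

North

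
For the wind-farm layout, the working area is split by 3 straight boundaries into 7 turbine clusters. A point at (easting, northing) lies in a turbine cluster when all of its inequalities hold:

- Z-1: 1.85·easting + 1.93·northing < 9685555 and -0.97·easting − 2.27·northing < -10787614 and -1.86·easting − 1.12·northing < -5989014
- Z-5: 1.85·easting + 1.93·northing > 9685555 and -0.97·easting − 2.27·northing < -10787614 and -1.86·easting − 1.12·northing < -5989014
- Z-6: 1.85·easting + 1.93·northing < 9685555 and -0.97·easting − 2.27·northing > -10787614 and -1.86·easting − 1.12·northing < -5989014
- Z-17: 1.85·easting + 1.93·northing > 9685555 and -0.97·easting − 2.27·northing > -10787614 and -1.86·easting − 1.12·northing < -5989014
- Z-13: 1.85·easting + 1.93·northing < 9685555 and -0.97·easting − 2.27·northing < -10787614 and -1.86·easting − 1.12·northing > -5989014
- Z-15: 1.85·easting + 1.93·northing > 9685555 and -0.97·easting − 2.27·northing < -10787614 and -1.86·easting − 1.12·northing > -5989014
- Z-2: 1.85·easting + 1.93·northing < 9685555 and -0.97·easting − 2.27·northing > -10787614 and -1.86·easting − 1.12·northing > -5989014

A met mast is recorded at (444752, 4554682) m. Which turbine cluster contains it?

1.85·444752 + 1.93·4554682 = 9613327.460, which is < 9685555
-0.97·444752 − 2.27·4554682 = -10770537.580, which is > -10787614
-1.86·444752 − 1.12·4554682 = -5928482.560, which is > -5989014
This sign pattern matches Z-2.

Z-2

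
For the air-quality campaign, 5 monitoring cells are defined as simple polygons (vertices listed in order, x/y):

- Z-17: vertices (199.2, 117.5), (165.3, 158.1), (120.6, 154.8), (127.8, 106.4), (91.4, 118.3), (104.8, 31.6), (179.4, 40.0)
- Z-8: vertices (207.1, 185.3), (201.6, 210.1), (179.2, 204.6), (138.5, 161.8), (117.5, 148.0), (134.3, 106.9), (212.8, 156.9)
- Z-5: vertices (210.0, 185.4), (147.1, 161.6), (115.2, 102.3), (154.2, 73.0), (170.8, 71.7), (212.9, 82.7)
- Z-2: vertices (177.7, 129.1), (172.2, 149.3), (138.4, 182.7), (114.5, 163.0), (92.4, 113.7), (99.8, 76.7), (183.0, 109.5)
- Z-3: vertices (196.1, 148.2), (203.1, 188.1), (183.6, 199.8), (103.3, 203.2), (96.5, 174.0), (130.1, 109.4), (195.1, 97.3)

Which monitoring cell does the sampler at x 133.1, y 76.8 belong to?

Cast a ray rightward from (133.1, 76.8). For each polygon, the edges (by vertex number in listed order) whose endpoints lie on opposite sides of y = 76.8, where each meets that height, and whether that is right or left of the point:
Z-17: 5–6 at x≈97.81 (left), 7–1 at x≈188.80 (right) → 1 crossing.
Z-8: no edge straddles that height → 0 crossings.
Z-5: 3–4 at x≈149.14 (right), 5–6 at x≈190.32 (right) → 2 crossings.
Z-2: 5–6 at x≈99.78 (left), 6–7 at x≈100.05 (left) → 0 crossings.
Z-3: no edge straddles that height → 0 crossings.
Only Z-17 has an odd count, so the point is inside Z-17.

Z-17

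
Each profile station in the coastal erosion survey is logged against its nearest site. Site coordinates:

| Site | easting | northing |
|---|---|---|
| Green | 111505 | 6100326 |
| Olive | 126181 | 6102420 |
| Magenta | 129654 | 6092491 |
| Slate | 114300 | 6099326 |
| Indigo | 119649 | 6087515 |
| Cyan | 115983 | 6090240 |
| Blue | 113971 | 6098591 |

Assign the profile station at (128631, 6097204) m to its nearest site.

Squared distances to each site:
Green: 303046760.000; Olive: 33209156.000; Magenta: 23258898.000; Slate: 209880445.000; Indigo: 174553045.000; Cyan: 208469200.000; Blue: 216839369.000.
Minimum at Magenta.

Magenta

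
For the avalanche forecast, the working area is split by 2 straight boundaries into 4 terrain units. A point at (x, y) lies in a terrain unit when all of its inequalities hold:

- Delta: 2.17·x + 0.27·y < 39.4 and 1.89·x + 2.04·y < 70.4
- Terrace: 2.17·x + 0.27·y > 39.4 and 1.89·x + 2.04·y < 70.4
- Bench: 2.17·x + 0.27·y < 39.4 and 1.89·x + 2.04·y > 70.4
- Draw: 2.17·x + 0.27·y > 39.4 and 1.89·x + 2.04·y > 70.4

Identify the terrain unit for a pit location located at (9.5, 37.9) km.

Bench

2.17·9.5 + 0.27·37.9 = 30.848, which is < 39.4
1.89·9.5 + 2.04·37.9 = 95.271, which is > 70.4
This sign pattern matches Bench.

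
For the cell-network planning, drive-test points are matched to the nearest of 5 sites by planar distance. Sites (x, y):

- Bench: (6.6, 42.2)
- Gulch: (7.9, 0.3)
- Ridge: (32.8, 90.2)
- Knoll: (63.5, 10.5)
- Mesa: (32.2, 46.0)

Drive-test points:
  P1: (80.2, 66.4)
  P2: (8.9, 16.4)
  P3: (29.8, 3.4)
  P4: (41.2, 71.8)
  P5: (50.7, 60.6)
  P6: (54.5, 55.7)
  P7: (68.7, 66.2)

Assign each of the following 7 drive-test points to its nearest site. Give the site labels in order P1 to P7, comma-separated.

P1 → Mesa (d²=2720.16)
P2 → Gulch (d²=260.21)
P3 → Gulch (d²=489.22)
P4 → Ridge (d²=409.12)
P5 → Mesa (d²=555.41)
P6 → Mesa (d²=591.38)
P7 → Mesa (d²=1740.29)

Mesa, Gulch, Gulch, Ridge, Mesa, Mesa, Mesa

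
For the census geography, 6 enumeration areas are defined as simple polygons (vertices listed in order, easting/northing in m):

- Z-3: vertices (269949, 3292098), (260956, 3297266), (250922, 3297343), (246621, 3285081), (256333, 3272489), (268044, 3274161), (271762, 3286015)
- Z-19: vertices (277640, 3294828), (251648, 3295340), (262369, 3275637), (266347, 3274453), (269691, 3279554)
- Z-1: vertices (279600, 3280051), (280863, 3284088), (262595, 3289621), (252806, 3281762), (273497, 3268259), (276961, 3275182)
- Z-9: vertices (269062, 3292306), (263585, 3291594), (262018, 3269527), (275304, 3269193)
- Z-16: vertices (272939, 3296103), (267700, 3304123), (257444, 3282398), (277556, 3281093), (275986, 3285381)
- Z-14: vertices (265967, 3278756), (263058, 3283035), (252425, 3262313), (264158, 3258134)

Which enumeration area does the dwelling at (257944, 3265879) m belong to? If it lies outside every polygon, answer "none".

Cast a ray rightward from (257944, 3265879). For each polygon, the edges (by vertex number in listed order) whose endpoints lie on opposite sides of northing = 3265879, where each meets that height, and whether that is right or left of the point:
Z-3: no edge straddles that height → 0 crossings.
Z-19: no edge straddles that height → 0 crossings.
Z-1: no edge straddles that height → 0 crossings.
Z-9: no edge straddles that height → 0 crossings.
Z-16: no edge straddles that height → 0 crossings.
Z-14: 2–3 at easting≈254254.8 (left), 4–1 at easting≈264837.4 (right) → 1 crossing.
Only Z-14 has an odd count, so the point is inside Z-14.

Z-14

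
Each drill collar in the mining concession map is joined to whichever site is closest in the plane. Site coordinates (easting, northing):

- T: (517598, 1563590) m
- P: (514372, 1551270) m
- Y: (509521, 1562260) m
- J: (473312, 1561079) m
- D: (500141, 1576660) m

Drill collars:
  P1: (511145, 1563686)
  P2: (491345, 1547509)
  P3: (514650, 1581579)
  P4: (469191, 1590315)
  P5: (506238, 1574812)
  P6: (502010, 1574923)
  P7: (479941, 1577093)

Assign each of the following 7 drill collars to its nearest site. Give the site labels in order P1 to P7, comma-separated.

P1 → Y (d²=4670852.00)
P2 → J (d²=509333989.00)
P3 → D (d²=234707642.00)
P4 → J (d²=871726337.00)
P5 → D (d²=40588513.00)
P6 → D (d²=6510330.00)
P7 → J (d²=300391837.00)

Y, J, D, J, D, D, J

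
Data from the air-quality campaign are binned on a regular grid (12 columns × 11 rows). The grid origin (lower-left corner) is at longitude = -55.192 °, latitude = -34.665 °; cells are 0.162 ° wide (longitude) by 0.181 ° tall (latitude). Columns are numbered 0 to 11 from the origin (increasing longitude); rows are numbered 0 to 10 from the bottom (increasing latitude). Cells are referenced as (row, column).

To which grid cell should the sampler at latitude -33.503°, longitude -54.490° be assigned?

Column index: ⌊(-54.490 − -55.192) / 0.162⌋ = ⌊4.333⌋ = 4
Row offset from origin: ⌊(-33.503 − -34.665) / 0.181⌋ = ⌊6.420⌋ = 6 → row 6

(6, 4)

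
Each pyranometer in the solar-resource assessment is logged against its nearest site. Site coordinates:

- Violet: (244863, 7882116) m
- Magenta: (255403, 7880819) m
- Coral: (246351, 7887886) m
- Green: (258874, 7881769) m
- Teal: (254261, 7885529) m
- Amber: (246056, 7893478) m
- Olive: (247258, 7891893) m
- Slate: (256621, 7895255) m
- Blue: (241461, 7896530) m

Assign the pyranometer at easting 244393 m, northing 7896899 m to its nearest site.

Squared distances to each site:
Violet: 218757989.000; Magenta: 379786500.000; Coral: 85067933.000; Green: 438616261.000; Teal: 226654324.000; Amber: 14468810.000; Olive: 33268261.000; Slate: 152226720.000; Blue: 8732785.000.
Minimum at Blue.

Blue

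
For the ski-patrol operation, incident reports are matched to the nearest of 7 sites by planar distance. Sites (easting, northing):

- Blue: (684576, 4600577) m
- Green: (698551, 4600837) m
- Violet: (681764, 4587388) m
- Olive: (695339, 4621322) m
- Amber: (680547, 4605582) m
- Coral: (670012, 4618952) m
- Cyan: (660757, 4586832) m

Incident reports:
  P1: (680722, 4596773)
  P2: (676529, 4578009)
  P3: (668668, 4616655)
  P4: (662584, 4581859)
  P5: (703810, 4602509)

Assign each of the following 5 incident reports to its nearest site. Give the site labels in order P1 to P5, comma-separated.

Blue, Violet, Coral, Cyan, Green

P1 → Blue (d²=29323732.00)
P2 → Violet (d²=115370866.00)
P3 → Coral (d²=7082545.00)
P4 → Cyan (d²=28068658.00)
P5 → Green (d²=30452665.00)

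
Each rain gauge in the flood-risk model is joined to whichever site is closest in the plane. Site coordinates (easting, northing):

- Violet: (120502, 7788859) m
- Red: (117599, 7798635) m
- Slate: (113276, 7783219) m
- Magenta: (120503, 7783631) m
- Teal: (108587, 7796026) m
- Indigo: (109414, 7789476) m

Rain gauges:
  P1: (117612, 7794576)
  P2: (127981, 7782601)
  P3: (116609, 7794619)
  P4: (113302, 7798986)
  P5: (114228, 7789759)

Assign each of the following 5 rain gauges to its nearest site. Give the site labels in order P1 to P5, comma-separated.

Red, Magenta, Red, Red, Indigo

P1 → Red (d²=16475650.00)
P2 → Magenta (d²=56981384.00)
P3 → Red (d²=17108356.00)
P4 → Red (d²=18587410.00)
P5 → Indigo (d²=23254685.00)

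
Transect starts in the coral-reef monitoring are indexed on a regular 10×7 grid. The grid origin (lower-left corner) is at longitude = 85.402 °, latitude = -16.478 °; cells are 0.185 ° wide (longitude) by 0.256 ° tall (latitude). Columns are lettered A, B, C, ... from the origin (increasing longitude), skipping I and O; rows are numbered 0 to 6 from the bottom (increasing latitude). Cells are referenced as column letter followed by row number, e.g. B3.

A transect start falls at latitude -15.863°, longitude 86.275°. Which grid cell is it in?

Column index: ⌊(86.275 − 85.402) / 0.185⌋ = ⌊4.719⌋ = 4 → column E
Row offset from origin: ⌊(-15.863 − -16.478) / 0.256⌋ = ⌊2.402⌋ = 2 → row 2

E2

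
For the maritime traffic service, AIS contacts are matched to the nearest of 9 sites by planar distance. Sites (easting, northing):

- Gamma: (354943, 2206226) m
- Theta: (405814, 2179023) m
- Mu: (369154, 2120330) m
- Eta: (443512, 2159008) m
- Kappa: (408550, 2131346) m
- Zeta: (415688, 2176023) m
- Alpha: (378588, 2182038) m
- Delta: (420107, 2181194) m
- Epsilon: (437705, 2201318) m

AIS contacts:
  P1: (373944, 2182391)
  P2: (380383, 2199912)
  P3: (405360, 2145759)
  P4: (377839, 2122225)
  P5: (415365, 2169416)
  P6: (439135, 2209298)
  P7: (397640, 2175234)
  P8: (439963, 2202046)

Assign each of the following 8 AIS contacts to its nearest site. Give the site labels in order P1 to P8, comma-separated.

P1 → Alpha (d²=21691345.00)
P2 → Alpha (d²=322701901.00)
P3 → Kappa (d²=217910669.00)
P4 → Mu (d²=79020250.00)
P5 → Zeta (d²=43756778.00)
P6 → Epsilon (d²=65725300.00)
P7 → Theta (d²=81170797.00)
P8 → Epsilon (d²=5628548.00)

Alpha, Alpha, Kappa, Mu, Zeta, Epsilon, Theta, Epsilon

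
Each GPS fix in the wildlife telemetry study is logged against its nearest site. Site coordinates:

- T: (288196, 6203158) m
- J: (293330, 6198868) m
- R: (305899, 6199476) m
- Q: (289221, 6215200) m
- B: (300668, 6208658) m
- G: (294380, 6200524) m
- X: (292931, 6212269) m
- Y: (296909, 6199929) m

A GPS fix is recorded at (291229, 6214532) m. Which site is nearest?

Squared distances to each site:
T: 138566965.000; J: 249775097.000; R: 441892036.000; Q: 4478288.000; B: 123598597.000; G: 206152865.000; X: 8017973.000; Y: 245510009.000.
Minimum at Q.

Q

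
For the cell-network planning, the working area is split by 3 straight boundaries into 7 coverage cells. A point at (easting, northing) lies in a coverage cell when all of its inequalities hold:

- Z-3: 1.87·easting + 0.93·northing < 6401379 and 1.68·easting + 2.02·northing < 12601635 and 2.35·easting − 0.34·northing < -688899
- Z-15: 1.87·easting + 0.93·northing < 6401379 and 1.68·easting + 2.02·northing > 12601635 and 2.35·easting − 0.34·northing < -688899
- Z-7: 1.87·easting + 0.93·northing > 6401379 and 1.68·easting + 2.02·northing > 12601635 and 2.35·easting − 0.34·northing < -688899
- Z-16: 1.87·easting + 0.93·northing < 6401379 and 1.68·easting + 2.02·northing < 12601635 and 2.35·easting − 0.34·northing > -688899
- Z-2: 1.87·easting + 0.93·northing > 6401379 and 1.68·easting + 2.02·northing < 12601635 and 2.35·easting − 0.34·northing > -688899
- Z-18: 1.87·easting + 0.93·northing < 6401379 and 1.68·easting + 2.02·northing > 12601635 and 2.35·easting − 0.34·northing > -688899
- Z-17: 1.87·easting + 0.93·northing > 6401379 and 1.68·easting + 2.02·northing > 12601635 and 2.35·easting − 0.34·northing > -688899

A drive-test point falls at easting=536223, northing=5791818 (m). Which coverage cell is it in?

1.87·536223 + 0.93·5791818 = 6389127.750, which is < 6401379
1.68·536223 + 2.02·5791818 = 12600327.000, which is < 12601635
2.35·536223 − 0.34·5791818 = -709094.070, which is < -688899
This sign pattern matches Z-3.

Z-3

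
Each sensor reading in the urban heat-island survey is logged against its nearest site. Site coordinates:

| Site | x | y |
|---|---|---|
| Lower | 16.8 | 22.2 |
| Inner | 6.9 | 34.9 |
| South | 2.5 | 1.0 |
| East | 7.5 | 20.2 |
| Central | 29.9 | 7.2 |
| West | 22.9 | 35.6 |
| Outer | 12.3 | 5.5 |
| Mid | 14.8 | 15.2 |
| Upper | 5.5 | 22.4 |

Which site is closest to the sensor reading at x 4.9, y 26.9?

Squared distances to each site:
Lower: 163.700; Inner: 68.000; South: 676.570; East: 51.650; Central: 1013.090; West: 399.690; Outer: 512.720; Mid: 234.900; Upper: 20.610.
Minimum at Upper.

Upper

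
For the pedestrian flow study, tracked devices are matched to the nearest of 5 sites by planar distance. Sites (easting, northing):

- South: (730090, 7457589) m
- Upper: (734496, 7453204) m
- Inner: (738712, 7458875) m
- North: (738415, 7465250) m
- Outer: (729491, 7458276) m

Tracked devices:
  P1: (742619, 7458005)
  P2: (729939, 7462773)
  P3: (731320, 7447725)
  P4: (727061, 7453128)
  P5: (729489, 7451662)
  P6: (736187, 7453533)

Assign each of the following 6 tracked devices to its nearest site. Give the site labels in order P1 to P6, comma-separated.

Inner, Outer, Upper, South, Upper, Upper

P1 → Inner (d²=16021549.00)
P2 → Outer (d²=20423713.00)
P3 → Upper (d²=40106417.00)
P4 → South (d²=29075362.00)
P5 → Upper (d²=27447813.00)
P6 → Upper (d²=2967722.00)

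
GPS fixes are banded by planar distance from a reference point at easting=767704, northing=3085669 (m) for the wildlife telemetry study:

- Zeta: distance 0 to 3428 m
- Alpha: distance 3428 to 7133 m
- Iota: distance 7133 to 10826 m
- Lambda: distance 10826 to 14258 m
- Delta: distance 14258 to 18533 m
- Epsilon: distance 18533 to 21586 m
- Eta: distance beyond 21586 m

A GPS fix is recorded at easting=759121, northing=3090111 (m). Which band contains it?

Distance = √((759121−767704)² + (3090111−3085669)²) = √(73667889.000 + 19731364.000) = 9664.329 m.
7133 ≤ 9664.329 < 10826 → Iota.

Iota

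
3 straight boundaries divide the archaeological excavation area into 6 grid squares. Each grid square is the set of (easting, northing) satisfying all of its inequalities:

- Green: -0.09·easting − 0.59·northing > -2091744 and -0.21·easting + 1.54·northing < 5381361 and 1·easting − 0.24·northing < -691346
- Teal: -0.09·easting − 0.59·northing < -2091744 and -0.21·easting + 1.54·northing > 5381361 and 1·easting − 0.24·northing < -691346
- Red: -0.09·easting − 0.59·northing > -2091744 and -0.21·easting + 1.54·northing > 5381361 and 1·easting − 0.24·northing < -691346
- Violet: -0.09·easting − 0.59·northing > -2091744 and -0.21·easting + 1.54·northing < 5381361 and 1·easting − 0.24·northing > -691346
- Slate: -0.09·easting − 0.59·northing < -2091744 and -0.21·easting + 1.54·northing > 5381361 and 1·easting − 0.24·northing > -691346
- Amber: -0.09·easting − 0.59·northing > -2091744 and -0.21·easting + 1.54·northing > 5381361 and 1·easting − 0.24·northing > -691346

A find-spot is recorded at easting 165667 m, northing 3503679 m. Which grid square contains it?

-0.09·165667 − 0.59·3503679 = -2082080.640, which is > -2091744
-0.21·165667 + 1.54·3503679 = 5360875.590, which is < 5381361
1·165667 − 0.24·3503679 = -675215.960, which is > -691346
This sign pattern matches Violet.

Violet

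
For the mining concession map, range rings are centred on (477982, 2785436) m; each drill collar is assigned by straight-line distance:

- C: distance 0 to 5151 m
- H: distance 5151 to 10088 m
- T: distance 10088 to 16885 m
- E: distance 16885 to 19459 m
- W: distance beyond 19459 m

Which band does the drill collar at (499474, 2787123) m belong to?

Distance = √((499474−477982)² + (2787123−2785436)²) = √(461906064.000 + 2845969.000) = 21558.108 m.
19459 ≤ 21558.108 < ∞ → W.

W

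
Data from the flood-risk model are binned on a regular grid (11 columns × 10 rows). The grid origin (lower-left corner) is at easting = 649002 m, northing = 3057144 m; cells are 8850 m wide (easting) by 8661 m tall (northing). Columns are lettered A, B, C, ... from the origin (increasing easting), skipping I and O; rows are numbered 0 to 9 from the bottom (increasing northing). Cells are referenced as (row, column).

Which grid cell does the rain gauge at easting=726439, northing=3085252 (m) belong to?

Column index: ⌊(726439 − 649002) / 8850⌋ = ⌊8.750⌋ = 8 → column J
Row offset from origin: ⌊(3085252 − 3057144) / 8661⌋ = ⌊3.245⌋ = 3 → row 3

(3, J)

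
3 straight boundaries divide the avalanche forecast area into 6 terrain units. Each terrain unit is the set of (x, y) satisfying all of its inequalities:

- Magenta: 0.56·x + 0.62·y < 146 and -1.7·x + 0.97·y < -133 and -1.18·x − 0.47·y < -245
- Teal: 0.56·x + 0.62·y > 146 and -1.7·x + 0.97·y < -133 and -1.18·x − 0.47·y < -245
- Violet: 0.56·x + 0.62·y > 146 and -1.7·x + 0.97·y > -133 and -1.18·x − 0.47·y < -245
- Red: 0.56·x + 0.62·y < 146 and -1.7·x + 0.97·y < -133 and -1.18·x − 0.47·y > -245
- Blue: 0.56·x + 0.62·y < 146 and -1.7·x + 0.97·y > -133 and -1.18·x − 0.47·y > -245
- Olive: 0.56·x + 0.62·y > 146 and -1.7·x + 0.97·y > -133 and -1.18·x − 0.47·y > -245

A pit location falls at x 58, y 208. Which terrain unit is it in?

0.56·58 + 0.62·208 = 161.440, which is > 146
-1.7·58 + 0.97·208 = 103.160, which is > -133
-1.18·58 − 0.47·208 = -166.200, which is > -245
This sign pattern matches Olive.

Olive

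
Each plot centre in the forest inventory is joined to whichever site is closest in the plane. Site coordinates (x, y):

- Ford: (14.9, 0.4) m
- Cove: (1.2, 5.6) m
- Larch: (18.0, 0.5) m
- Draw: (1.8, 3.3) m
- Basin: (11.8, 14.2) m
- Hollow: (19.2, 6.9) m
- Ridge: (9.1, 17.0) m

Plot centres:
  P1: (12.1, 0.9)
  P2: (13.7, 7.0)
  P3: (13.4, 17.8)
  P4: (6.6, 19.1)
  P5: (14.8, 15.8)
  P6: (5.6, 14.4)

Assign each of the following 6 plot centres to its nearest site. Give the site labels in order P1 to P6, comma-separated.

Ford, Hollow, Basin, Ridge, Basin, Ridge

P1 → Ford (d²=8.09)
P2 → Hollow (d²=30.26)
P3 → Basin (d²=15.52)
P4 → Ridge (d²=10.66)
P5 → Basin (d²=11.56)
P6 → Ridge (d²=19.01)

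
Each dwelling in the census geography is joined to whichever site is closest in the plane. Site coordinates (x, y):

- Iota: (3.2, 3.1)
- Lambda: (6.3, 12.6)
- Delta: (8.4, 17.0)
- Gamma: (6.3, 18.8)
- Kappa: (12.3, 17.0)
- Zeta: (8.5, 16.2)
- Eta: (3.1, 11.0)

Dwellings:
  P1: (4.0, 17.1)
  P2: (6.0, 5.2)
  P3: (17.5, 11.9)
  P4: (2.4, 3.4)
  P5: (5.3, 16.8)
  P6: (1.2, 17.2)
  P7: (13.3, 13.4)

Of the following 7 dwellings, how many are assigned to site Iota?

2

P1 → Gamma
P2 → Iota
P3 → Kappa
P4 → Iota
P5 → Gamma
P6 → Gamma
P7 → Kappa
2 of the 7 go to Iota.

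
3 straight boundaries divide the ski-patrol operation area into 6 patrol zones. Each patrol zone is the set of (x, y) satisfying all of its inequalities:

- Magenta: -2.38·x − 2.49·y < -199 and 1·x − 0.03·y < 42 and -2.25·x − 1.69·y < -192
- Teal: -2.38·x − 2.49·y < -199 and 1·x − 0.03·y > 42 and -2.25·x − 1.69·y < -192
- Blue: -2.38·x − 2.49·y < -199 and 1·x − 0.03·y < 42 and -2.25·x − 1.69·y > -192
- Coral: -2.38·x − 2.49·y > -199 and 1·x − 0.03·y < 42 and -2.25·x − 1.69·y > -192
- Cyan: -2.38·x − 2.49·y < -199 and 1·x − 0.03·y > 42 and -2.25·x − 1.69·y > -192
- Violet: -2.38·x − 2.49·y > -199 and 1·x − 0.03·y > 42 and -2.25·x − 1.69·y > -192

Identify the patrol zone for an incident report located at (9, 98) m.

Blue

-2.38·9 − 2.49·98 = -265.440, which is < -199
1·9 − 0.03·98 = 6.060, which is < 42
-2.25·9 − 1.69·98 = -185.870, which is > -192
This sign pattern matches Blue.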